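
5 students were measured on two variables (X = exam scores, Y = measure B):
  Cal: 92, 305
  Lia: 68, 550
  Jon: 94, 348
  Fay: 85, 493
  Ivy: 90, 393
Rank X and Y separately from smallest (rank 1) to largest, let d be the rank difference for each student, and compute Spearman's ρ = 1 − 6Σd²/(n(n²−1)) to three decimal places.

-0.900

Ranks of variable 1: 4, 1, 5, 2, 3
Ranks of variable 2: 1, 5, 2, 4, 3
d = r₁ − r₂: 3, -4, 3, -2, 0
d²: 9, 16, 9, 4, 0; Σd² = 38
ρ = 1 − 6·38/(5·24) = 1 − 228/120 = -0.900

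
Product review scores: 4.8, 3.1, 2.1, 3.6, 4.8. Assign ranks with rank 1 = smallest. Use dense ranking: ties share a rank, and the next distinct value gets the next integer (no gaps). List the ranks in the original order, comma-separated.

4, 2, 1, 3, 4

Sorted (ascending): 2.1, 3.1, 3.6, 4.8, 4.8
The 2 values of 4.8 share dense rank 4.
Remaining distinct values take the next consecutive integers.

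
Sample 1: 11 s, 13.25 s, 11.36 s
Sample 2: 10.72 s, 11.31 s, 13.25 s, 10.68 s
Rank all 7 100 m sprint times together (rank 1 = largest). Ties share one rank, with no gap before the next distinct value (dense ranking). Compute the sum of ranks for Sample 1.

7

Sorted (descending): 13.25, 13.25, 11.36, 11.31, 11, 10.72, 10.68
The 2 values of 13.25 share dense rank 1.
Remaining distinct values take the next consecutive integers.
Sample 1 values → pooled ranks: 11→4, 13.25→1, 11.36→2
Rank sum = 4 + 1 + 2 = 7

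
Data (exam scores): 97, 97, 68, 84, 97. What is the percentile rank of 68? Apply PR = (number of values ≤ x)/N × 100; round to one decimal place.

20.0

N = 5.
Strictly below 68: 0. Equal to 68: 1.
PR = 1/5 × 100 = 20.0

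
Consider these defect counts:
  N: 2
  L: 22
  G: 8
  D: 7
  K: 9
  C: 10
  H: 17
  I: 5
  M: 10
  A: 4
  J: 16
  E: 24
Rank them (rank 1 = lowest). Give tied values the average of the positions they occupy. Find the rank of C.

Sorted (ascending): 2, 4, 5, 7, 8, 9, 10, 10, 16, 17, 22, 24
The 2 values of 10 occupy positions 7–8 → average rank (7+8)/2 = 7.5.
C has value 10 → rank 7.5.

7.5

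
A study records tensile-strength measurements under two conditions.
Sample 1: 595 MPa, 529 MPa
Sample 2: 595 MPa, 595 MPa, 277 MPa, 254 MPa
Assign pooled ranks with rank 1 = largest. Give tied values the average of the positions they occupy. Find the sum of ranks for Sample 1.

Sorted (descending): 595, 595, 595, 529, 277, 254
The 3 values of 595 occupy positions 1–3 → average rank 2.
Sample 1 values → pooled ranks: 595→2, 529→4
Rank sum = 2 + 4 = 6

6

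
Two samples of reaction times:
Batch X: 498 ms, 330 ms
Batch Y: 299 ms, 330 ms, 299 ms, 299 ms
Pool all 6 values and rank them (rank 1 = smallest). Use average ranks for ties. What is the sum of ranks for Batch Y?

Sorted (ascending): 299, 299, 299, 330, 330, 498
The 3 values of 299 occupy positions 1–3 → average rank 2.
The 2 values of 330 occupy positions 4–5 → average rank (4+5)/2 = 4.5.
Batch Y values → pooled ranks: 299→2, 330→4.5, 299→2, 299→2
Rank sum = 2 + 4.5 + 2 + 2 = 10.5

10.5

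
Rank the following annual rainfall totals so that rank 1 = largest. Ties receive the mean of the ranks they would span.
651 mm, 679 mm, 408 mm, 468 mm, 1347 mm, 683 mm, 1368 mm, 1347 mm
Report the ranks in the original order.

6, 5, 8, 7, 2.5, 4, 1, 2.5

Sorted (descending): 1368, 1347, 1347, 683, 679, 651, 468, 408
The 2 values of 1347 occupy positions 2–3 → average rank (2+3)/2 = 2.5.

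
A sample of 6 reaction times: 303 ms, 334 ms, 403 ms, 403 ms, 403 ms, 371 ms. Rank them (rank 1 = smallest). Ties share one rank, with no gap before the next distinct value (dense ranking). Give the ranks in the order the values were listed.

Sorted (ascending): 303, 334, 371, 403, 403, 403
The 3 values of 403 share dense rank 4.
Remaining distinct values take the next consecutive integers.

1, 2, 4, 4, 4, 3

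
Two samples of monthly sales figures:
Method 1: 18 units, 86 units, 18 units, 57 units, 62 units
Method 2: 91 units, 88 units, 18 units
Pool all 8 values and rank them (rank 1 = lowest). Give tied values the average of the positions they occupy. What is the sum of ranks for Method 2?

Sorted (ascending): 18, 18, 18, 57, 62, 86, 88, 91
The 3 values of 18 occupy positions 1–3 → average rank 2.
Method 2 values → pooled ranks: 91→8, 88→7, 18→2
Rank sum = 8 + 7 + 2 = 17

17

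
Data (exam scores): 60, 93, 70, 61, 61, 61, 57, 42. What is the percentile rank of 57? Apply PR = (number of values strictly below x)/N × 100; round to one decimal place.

12.5

N = 8.
Strictly below 57: 1. Equal to 57: 1.
PR = 1/8 × 100 = 12.5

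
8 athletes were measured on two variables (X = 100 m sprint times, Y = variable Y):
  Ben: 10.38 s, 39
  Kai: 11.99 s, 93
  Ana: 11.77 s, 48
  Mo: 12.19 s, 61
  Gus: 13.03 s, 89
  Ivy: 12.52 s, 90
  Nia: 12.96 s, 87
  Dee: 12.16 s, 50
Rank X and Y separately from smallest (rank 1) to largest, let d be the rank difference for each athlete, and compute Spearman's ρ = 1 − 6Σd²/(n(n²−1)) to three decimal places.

Ranks of variable 1: 1, 3, 2, 5, 8, 6, 7, 4
Ranks of variable 2: 1, 8, 2, 4, 6, 7, 5, 3
d = r₁ − r₂: 0, -5, 0, 1, 2, -1, 2, 1
d²: 0, 25, 0, 1, 4, 1, 4, 1; Σd² = 36
ρ = 1 − 6·36/(8·63) = 1 − 216/504 = 0.571

0.571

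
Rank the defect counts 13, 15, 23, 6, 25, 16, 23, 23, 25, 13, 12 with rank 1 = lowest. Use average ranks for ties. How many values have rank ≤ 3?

2

Sorted (ascending): 6, 12, 13, 13, 15, 16, 23, 23, 23, 25, 25
The 2 values of 13 occupy positions 3–4 → average rank (3+4)/2 = 3.5.
The 3 values of 23 occupy positions 7–9 → average rank 8.
The 2 values of 25 occupy positions 10–11 → average rank (10+11)/2 = 10.5.
Ranks ≤ 3: {1, 2} → 2 values.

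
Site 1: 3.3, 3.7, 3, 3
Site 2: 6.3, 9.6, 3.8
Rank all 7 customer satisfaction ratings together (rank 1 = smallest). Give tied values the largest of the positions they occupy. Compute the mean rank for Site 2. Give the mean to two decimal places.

6.00

Sorted (ascending): 3, 3, 3.3, 3.7, 3.8, 6.3, 9.6
The 2 values of 3 occupy positions 1–2 → each gets rank 2.
Site 2 values → pooled ranks: 6.3→6, 9.6→7, 3.8→5
Mean rank = (6 + 7 + 5) / 3 = 6.00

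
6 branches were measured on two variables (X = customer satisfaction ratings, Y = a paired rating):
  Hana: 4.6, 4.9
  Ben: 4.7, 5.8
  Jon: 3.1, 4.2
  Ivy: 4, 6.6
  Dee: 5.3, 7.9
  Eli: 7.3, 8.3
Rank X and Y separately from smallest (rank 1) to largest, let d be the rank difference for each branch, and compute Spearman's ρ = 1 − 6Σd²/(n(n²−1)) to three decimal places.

Ranks of variable 1: 3, 4, 1, 2, 5, 6
Ranks of variable 2: 2, 3, 1, 4, 5, 6
d = r₁ − r₂: 1, 1, 0, -2, 0, 0
d²: 1, 1, 0, 4, 0, 0; Σd² = 6
ρ = 1 − 6·6/(6·35) = 1 − 36/210 = 0.829

0.829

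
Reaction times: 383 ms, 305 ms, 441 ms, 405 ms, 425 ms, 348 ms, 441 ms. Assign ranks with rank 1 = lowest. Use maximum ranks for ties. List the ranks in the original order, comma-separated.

3, 1, 7, 4, 5, 2, 7

Sorted (ascending): 305, 348, 383, 405, 425, 441, 441
The 2 values of 441 occupy positions 6–7 → each gets rank 7.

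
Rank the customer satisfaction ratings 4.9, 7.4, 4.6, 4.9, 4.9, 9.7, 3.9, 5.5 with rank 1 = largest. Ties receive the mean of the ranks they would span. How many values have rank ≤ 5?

Sorted (descending): 9.7, 7.4, 5.5, 4.9, 4.9, 4.9, 4.6, 3.9
The 3 values of 4.9 occupy positions 4–6 → average rank 5.
Ranks ≤ 5: {1, 2, 3, 5, 5, 5} → 6 values.

6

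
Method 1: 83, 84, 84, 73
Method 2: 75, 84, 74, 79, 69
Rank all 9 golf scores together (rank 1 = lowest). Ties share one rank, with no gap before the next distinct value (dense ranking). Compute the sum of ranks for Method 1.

22

Sorted (ascending): 69, 73, 74, 75, 79, 83, 84, 84, 84
The 3 values of 84 share dense rank 7.
Remaining distinct values take the next consecutive integers.
Method 1 values → pooled ranks: 83→6, 84→7, 84→7, 73→2
Rank sum = 6 + 7 + 7 + 2 = 22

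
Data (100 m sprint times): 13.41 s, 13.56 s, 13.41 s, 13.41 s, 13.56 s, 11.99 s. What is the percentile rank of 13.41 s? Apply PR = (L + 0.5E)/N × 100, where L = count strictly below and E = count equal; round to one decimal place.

N = 6.
Strictly below 13.41: 1. Equal to 13.41: 3.
PR = (1 + 0.5·3)/6 × 100 = 41.7

41.7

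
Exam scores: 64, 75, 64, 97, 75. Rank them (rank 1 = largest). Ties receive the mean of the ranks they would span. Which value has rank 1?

97

Sorted (descending): 97, 75, 75, 64, 64
The 2 values of 75 occupy positions 2–3 → average rank (2+3)/2 = 2.5.
The 2 values of 64 occupy positions 4–5 → average rank (4+5)/2 = 4.5.
Rank 1 → value 97.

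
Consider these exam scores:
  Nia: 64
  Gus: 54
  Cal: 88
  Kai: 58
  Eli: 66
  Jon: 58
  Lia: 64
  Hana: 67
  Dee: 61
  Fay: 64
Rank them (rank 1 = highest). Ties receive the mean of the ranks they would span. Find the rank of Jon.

8.5

Sorted (descending): 88, 67, 66, 64, 64, 64, 61, 58, 58, 54
The 3 values of 64 occupy positions 4–6 → average rank 5.
The 2 values of 58 occupy positions 8–9 → average rank (8+9)/2 = 8.5.
Jon has value 58 → rank 8.5.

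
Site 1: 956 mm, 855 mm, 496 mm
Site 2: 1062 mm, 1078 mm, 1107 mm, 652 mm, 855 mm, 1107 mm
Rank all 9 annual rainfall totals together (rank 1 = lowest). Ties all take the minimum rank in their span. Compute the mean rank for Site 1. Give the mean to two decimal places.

Sorted (ascending): 496, 652, 855, 855, 956, 1062, 1078, 1107, 1107
The 2 values of 855 occupy positions 3–4 → each gets rank 3.
The 2 values of 1107 occupy positions 8–9 → each gets rank 8.
Site 1 values → pooled ranks: 956→5, 855→3, 496→1
Mean rank = (5 + 3 + 1) / 3 = 3.00

3.00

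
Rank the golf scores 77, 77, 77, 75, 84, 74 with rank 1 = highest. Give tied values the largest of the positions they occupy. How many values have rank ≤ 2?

1

Sorted (descending): 84, 77, 77, 77, 75, 74
The 3 values of 77 occupy positions 2–4 → each gets rank 4.
Ranks ≤ 2: {1} → 1 value.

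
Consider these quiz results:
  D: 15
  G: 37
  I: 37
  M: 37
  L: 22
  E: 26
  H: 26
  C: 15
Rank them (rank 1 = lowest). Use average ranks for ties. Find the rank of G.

7

Sorted (ascending): 15, 15, 22, 26, 26, 37, 37, 37
The 2 values of 15 occupy positions 1–2 → average rank (1+2)/2 = 1.5.
The 2 values of 26 occupy positions 4–5 → average rank (4+5)/2 = 4.5.
The 3 values of 37 occupy positions 6–8 → average rank 7.
G has value 37 → rank 7.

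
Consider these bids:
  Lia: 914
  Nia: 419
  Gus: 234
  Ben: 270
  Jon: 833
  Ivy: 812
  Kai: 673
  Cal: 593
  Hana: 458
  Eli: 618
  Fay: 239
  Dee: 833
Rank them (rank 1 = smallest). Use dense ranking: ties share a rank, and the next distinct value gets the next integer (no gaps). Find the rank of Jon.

10

Sorted (ascending): 234, 239, 270, 419, 458, 593, 618, 673, 812, 833, 833, 914
The 2 values of 833 share dense rank 10.
Remaining distinct values take the next consecutive integers.
Jon has value 833 → rank 10.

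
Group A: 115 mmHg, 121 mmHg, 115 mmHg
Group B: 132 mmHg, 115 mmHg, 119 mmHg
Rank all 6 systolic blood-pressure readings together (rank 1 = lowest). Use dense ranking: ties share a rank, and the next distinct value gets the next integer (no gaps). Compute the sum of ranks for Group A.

Sorted (ascending): 115, 115, 115, 119, 121, 132
The 3 values of 115 share dense rank 1.
Remaining distinct values take the next consecutive integers.
Group A values → pooled ranks: 115→1, 121→3, 115→1
Rank sum = 1 + 3 + 1 = 5

5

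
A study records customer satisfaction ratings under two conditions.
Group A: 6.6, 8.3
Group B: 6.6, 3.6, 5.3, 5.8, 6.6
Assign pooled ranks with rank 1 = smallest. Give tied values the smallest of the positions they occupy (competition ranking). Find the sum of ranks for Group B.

14

Sorted (ascending): 3.6, 5.3, 5.8, 6.6, 6.6, 6.6, 8.3
The 3 values of 6.6 occupy positions 4–6 → each gets rank 4.
Group B values → pooled ranks: 6.6→4, 3.6→1, 5.3→2, 5.8→3, 6.6→4
Rank sum = 4 + 1 + 2 + 3 + 4 = 14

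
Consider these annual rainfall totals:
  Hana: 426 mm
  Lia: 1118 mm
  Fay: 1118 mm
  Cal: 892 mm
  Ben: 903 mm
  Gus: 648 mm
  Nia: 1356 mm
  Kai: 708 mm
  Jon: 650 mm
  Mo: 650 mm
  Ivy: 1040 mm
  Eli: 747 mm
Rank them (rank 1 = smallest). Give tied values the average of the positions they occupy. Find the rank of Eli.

6

Sorted (ascending): 426, 648, 650, 650, 708, 747, 892, 903, 1040, 1118, 1118, 1356
The 2 values of 650 occupy positions 3–4 → average rank (3+4)/2 = 3.5.
The 2 values of 1118 occupy positions 10–11 → average rank (10+11)/2 = 10.5.
Eli has value 747 mm → rank 6.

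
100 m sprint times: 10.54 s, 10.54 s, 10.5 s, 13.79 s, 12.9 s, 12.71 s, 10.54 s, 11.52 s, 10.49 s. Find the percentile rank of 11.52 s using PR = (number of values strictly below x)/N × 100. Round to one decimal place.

N = 9.
Strictly below 11.52: 5. Equal to 11.52: 1.
PR = 5/9 × 100 = 55.6

55.6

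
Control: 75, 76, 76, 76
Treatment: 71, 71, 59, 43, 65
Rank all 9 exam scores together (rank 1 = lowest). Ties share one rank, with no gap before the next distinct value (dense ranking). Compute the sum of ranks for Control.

23

Sorted (ascending): 43, 59, 65, 71, 71, 75, 76, 76, 76
The 2 values of 71 share dense rank 4.
The 3 values of 76 share dense rank 6.
Remaining distinct values take the next consecutive integers.
Control values → pooled ranks: 75→5, 76→6, 76→6, 76→6
Rank sum = 5 + 6 + 6 + 6 = 23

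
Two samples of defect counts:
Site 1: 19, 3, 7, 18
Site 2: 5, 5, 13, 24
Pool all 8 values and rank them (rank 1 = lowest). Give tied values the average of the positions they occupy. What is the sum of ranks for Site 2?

Sorted (ascending): 3, 5, 5, 7, 13, 18, 19, 24
The 2 values of 5 occupy positions 2–3 → average rank (2+3)/2 = 2.5.
Site 2 values → pooled ranks: 5→2.5, 5→2.5, 13→5, 24→8
Rank sum = 2.5 + 2.5 + 5 + 8 = 18

18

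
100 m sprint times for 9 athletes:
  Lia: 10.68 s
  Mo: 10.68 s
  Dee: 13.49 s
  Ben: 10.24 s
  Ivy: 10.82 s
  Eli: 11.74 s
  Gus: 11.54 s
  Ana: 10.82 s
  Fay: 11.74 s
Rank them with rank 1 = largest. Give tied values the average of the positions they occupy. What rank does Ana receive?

Sorted (descending): 13.49, 11.74, 11.74, 11.54, 10.82, 10.82, 10.68, 10.68, 10.24
The 2 values of 11.74 occupy positions 2–3 → average rank (2+3)/2 = 2.5.
The 2 values of 10.82 occupy positions 5–6 → average rank (5+6)/2 = 5.5.
The 2 values of 10.68 occupy positions 7–8 → average rank (7+8)/2 = 7.5.
Ana has value 10.82 s → rank 5.5.

5.5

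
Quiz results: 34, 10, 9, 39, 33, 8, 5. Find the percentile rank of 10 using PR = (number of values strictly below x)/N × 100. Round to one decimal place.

N = 7.
Strictly below 10: 3. Equal to 10: 1.
PR = 3/7 × 100 = 42.9

42.9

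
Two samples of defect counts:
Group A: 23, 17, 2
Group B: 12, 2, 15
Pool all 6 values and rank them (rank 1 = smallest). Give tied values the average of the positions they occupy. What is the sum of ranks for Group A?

12.5

Sorted (ascending): 2, 2, 12, 15, 17, 23
The 2 values of 2 occupy positions 1–2 → average rank (1+2)/2 = 1.5.
Group A values → pooled ranks: 23→6, 17→5, 2→1.5
Rank sum = 6 + 5 + 1.5 = 12.5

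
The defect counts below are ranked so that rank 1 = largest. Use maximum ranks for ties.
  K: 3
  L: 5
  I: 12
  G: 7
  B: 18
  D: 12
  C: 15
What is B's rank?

1

Sorted (descending): 18, 15, 12, 12, 7, 5, 3
The 2 values of 12 occupy positions 3–4 → each gets rank 4.
B has value 18 → rank 1.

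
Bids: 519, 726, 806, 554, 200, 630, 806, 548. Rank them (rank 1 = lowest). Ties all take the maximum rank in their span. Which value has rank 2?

519

Sorted (ascending): 200, 519, 548, 554, 630, 726, 806, 806
The 2 values of 806 occupy positions 7–8 → each gets rank 8.
Rank 2 → value 519.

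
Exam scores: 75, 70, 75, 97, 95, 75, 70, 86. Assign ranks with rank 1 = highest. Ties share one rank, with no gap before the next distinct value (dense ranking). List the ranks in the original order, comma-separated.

4, 5, 4, 1, 2, 4, 5, 3

Sorted (descending): 97, 95, 86, 75, 75, 75, 70, 70
The 3 values of 75 share dense rank 4.
The 2 values of 70 share dense rank 5.
Remaining distinct values take the next consecutive integers.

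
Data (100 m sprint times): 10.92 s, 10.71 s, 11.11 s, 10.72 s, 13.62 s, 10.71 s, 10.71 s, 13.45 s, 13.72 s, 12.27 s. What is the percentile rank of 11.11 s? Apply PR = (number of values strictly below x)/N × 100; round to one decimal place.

50.0

N = 10.
Strictly below 11.11: 5. Equal to 11.11: 1.
PR = 5/10 × 100 = 50.0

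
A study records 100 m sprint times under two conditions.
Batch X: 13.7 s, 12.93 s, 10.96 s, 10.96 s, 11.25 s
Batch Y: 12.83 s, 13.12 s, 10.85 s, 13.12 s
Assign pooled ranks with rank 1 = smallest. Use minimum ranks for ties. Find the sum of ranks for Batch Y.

Sorted (ascending): 10.85, 10.96, 10.96, 11.25, 12.83, 12.93, 13.12, 13.12, 13.7
The 2 values of 10.96 occupy positions 2–3 → each gets rank 2.
The 2 values of 13.12 occupy positions 7–8 → each gets rank 7.
Batch Y values → pooled ranks: 12.83→5, 13.12→7, 10.85→1, 13.12→7
Rank sum = 5 + 7 + 1 + 7 = 20

20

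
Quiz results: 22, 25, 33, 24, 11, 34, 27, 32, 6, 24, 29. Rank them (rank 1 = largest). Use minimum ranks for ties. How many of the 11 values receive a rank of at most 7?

8

Sorted (descending): 34, 33, 32, 29, 27, 25, 24, 24, 22, 11, 6
The 2 values of 24 occupy positions 7–8 → each gets rank 7.
Ranks ≤ 7: {1, 2, 3, 4, 5, 6, 7, 7} → 8 values.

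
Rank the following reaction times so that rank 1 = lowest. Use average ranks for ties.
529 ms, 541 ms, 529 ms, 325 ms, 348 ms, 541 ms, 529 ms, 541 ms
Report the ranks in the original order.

Sorted (ascending): 325, 348, 529, 529, 529, 541, 541, 541
The 3 values of 529 occupy positions 3–5 → average rank 4.
The 3 values of 541 occupy positions 6–8 → average rank 7.

4, 7, 4, 1, 2, 7, 4, 7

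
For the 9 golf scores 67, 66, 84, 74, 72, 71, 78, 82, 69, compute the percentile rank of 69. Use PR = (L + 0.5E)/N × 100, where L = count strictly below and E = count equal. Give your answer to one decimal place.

N = 9.
Strictly below 69: 2. Equal to 69: 1.
PR = (2 + 0.5·1)/9 × 100 = 27.8

27.8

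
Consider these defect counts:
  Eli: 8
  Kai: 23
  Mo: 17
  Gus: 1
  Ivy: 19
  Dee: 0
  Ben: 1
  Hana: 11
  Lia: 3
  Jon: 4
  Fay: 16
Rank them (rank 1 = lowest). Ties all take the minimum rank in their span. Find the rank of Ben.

Sorted (ascending): 0, 1, 1, 3, 4, 8, 11, 16, 17, 19, 23
The 2 values of 1 occupy positions 2–3 → each gets rank 2.
Ben has value 1 → rank 2.

2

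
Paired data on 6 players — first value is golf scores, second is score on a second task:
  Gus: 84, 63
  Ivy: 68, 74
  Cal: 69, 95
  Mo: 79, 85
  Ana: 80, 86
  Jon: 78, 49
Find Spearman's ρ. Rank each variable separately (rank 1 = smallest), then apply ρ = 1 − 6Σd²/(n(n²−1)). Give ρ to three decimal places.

Ranks of variable 1: 6, 1, 2, 4, 5, 3
Ranks of variable 2: 2, 3, 6, 4, 5, 1
d = r₁ − r₂: 4, -2, -4, 0, 0, 2
d²: 16, 4, 16, 0, 0, 4; Σd² = 40
ρ = 1 − 6·40/(6·35) = 1 − 240/210 = -0.143

-0.143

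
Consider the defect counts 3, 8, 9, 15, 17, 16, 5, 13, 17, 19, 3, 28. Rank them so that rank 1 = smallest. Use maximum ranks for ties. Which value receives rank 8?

16

Sorted (ascending): 3, 3, 5, 8, 9, 13, 15, 16, 17, 17, 19, 28
The 2 values of 3 occupy positions 1–2 → each gets rank 2.
The 2 values of 17 occupy positions 9–10 → each gets rank 10.
Rank 8 → value 16.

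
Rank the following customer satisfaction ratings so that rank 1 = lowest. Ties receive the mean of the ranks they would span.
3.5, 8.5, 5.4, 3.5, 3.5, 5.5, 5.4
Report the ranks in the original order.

2, 7, 4.5, 2, 2, 6, 4.5

Sorted (ascending): 3.5, 3.5, 3.5, 5.4, 5.4, 5.5, 8.5
The 3 values of 3.5 occupy positions 1–3 → average rank 2.
The 2 values of 5.4 occupy positions 4–5 → average rank (4+5)/2 = 4.5.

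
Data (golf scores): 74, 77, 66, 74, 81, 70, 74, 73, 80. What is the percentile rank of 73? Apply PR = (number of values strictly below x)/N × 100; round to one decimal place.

22.2

N = 9.
Strictly below 73: 2. Equal to 73: 1.
PR = 2/9 × 100 = 22.2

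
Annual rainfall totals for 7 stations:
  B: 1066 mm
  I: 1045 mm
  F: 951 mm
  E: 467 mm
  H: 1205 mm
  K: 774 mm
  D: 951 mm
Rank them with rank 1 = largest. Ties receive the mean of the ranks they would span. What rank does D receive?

4.5

Sorted (descending): 1205, 1066, 1045, 951, 951, 774, 467
The 2 values of 951 occupy positions 4–5 → average rank (4+5)/2 = 4.5.
D has value 951 mm → rank 4.5.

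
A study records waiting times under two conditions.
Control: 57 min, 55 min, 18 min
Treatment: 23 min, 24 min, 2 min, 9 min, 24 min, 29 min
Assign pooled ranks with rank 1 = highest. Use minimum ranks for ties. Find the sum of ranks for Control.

10

Sorted (descending): 57, 55, 29, 24, 24, 23, 18, 9, 2
The 2 values of 24 occupy positions 4–5 → each gets rank 4.
Control values → pooled ranks: 57→1, 55→2, 18→7
Rank sum = 1 + 2 + 7 = 10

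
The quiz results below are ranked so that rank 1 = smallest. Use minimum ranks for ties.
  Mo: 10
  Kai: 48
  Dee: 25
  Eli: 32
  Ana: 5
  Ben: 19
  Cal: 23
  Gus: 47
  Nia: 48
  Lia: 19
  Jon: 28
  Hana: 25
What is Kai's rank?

11

Sorted (ascending): 5, 10, 19, 19, 23, 25, 25, 28, 32, 47, 48, 48
The 2 values of 19 occupy positions 3–4 → each gets rank 3.
The 2 values of 25 occupy positions 6–7 → each gets rank 6.
The 2 values of 48 occupy positions 11–12 → each gets rank 11.
Kai has value 48 → rank 11.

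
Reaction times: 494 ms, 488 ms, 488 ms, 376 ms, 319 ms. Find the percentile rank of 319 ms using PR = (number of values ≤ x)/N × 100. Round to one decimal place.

N = 5.
Strictly below 319: 0. Equal to 319: 1.
PR = 1/5 × 100 = 20.0

20.0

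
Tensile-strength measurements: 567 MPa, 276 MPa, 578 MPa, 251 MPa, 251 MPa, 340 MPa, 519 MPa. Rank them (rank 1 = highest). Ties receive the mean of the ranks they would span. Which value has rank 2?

567

Sorted (descending): 578, 567, 519, 340, 276, 251, 251
The 2 values of 251 occupy positions 6–7 → average rank (6+7)/2 = 6.5.
Rank 2 → value 567.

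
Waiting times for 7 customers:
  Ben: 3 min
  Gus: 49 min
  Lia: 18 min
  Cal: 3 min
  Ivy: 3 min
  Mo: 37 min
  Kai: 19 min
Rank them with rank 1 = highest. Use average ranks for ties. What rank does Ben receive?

Sorted (descending): 49, 37, 19, 18, 3, 3, 3
The 3 values of 3 occupy positions 5–7 → average rank 6.
Ben has value 3 min → rank 6.

6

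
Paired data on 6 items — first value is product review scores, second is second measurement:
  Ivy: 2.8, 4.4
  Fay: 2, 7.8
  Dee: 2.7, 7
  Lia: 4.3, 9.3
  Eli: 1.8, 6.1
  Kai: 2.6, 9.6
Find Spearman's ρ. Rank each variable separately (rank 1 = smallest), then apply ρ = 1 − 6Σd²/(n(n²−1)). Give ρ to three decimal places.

Ranks of variable 1: 5, 2, 4, 6, 1, 3
Ranks of variable 2: 1, 4, 3, 5, 2, 6
d = r₁ − r₂: 4, -2, 1, 1, -1, -3
d²: 16, 4, 1, 1, 1, 9; Σd² = 32
ρ = 1 − 6·32/(6·35) = 1 − 192/210 = 0.086

0.086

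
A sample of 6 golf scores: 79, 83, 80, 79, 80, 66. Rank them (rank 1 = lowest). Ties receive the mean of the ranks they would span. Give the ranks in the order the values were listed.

Sorted (ascending): 66, 79, 79, 80, 80, 83
The 2 values of 79 occupy positions 2–3 → average rank (2+3)/2 = 2.5.
The 2 values of 80 occupy positions 4–5 → average rank (4+5)/2 = 4.5.

2.5, 6, 4.5, 2.5, 4.5, 1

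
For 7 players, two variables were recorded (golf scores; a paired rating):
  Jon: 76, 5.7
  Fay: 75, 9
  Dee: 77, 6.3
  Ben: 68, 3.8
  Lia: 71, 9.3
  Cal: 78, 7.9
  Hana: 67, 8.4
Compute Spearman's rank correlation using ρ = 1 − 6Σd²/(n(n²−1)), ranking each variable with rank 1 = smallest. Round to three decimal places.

Ranks of variable 1: 5, 4, 6, 2, 3, 7, 1
Ranks of variable 2: 2, 6, 3, 1, 7, 4, 5
d = r₁ − r₂: 3, -2, 3, 1, -4, 3, -4
d²: 9, 4, 9, 1, 16, 9, 16; Σd² = 64
ρ = 1 − 6·64/(7·48) = 1 − 384/336 = -0.143

-0.143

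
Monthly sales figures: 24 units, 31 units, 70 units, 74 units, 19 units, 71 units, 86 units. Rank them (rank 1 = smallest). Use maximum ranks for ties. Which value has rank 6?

Sorted (ascending): 19, 24, 31, 70, 71, 74, 86
No ties — each value takes its position as its rank.
Rank 6 → value 74.

74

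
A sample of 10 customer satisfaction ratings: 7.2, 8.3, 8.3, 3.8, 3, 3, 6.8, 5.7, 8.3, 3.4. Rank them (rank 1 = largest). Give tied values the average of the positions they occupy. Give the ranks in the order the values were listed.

Sorted (descending): 8.3, 8.3, 8.3, 7.2, 6.8, 5.7, 3.8, 3.4, 3, 3
The 3 values of 8.3 occupy positions 1–3 → average rank 2.
The 2 values of 3 occupy positions 9–10 → average rank (9+10)/2 = 9.5.

4, 2, 2, 7, 9.5, 9.5, 5, 6, 2, 8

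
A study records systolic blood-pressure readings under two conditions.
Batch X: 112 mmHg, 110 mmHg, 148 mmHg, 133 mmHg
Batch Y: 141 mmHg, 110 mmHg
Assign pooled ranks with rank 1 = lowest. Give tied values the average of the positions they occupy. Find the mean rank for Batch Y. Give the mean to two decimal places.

Sorted (ascending): 110, 110, 112, 133, 141, 148
The 2 values of 110 occupy positions 1–2 → average rank (1+2)/2 = 1.5.
Batch Y values → pooled ranks: 141→5, 110→1.5
Mean rank = (5 + 1.5) / 2 = 3.25

3.25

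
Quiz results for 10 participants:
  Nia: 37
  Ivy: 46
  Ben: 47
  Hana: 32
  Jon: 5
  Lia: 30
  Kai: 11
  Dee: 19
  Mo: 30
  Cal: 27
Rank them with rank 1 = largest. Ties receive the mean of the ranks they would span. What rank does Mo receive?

Sorted (descending): 47, 46, 37, 32, 30, 30, 27, 19, 11, 5
The 2 values of 30 occupy positions 5–6 → average rank (5+6)/2 = 5.5.
Mo has value 30 → rank 5.5.

5.5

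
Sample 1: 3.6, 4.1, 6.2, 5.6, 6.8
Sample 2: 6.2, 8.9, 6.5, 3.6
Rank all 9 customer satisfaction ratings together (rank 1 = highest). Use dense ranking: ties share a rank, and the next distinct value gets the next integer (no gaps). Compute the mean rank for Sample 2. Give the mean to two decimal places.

3.75

Sorted (descending): 8.9, 6.8, 6.5, 6.2, 6.2, 5.6, 4.1, 3.6, 3.6
The 2 values of 6.2 share dense rank 4.
The 2 values of 3.6 share dense rank 7.
Remaining distinct values take the next consecutive integers.
Sample 2 values → pooled ranks: 6.2→4, 8.9→1, 6.5→3, 3.6→7
Mean rank = (4 + 1 + 3 + 7) / 4 = 3.75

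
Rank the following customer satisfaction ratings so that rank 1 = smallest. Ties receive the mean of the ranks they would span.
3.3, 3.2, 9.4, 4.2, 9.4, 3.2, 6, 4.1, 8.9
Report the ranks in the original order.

3, 1.5, 8.5, 5, 8.5, 1.5, 6, 4, 7

Sorted (ascending): 3.2, 3.2, 3.3, 4.1, 4.2, 6, 8.9, 9.4, 9.4
The 2 values of 3.2 occupy positions 1–2 → average rank (1+2)/2 = 1.5.
The 2 values of 9.4 occupy positions 8–9 → average rank (8+9)/2 = 8.5.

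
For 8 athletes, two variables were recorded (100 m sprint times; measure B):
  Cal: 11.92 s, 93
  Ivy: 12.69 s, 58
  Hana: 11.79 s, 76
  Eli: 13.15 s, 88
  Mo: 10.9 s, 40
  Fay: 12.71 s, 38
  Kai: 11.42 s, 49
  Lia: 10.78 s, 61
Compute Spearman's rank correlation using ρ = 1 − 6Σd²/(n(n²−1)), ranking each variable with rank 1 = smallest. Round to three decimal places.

0.167

Ranks of variable 1: 5, 6, 4, 8, 2, 7, 3, 1
Ranks of variable 2: 8, 4, 6, 7, 2, 1, 3, 5
d = r₁ − r₂: -3, 2, -2, 1, 0, 6, 0, -4
d²: 9, 4, 4, 1, 0, 36, 0, 16; Σd² = 70
ρ = 1 − 6·70/(8·63) = 1 − 420/504 = 0.167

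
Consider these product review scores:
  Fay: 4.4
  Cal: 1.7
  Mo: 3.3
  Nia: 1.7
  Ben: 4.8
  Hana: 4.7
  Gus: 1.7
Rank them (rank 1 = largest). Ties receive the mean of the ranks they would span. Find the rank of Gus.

6

Sorted (descending): 4.8, 4.7, 4.4, 3.3, 1.7, 1.7, 1.7
The 3 values of 1.7 occupy positions 5–7 → average rank 6.
Gus has value 1.7 → rank 6.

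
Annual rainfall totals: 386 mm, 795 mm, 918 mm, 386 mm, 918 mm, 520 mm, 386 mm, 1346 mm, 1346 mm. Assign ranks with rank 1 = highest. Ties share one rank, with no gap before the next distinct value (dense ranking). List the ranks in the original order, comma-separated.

5, 3, 2, 5, 2, 4, 5, 1, 1

Sorted (descending): 1346, 1346, 918, 918, 795, 520, 386, 386, 386
The 2 values of 1346 share dense rank 1.
The 2 values of 918 share dense rank 2.
The 3 values of 386 share dense rank 5.
Remaining distinct values take the next consecutive integers.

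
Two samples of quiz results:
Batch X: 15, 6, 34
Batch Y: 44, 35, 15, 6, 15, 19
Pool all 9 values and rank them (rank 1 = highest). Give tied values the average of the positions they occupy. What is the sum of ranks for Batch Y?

27.5

Sorted (descending): 44, 35, 34, 19, 15, 15, 15, 6, 6
The 3 values of 15 occupy positions 5–7 → average rank 6.
The 2 values of 6 occupy positions 8–9 → average rank (8+9)/2 = 8.5.
Batch Y values → pooled ranks: 44→1, 35→2, 15→6, 6→8.5, 15→6, 19→4
Rank sum = 1 + 2 + 6 + 8.5 + 6 + 4 = 27.5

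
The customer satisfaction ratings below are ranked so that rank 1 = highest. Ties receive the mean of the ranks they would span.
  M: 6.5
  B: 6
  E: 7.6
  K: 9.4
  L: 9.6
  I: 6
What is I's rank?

5.5

Sorted (descending): 9.6, 9.4, 7.6, 6.5, 6, 6
The 2 values of 6 occupy positions 5–6 → average rank (5+6)/2 = 5.5.
I has value 6 → rank 5.5.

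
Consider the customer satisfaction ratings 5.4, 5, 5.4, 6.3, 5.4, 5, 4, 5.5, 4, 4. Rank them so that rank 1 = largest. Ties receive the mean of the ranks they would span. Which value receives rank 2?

5.5

Sorted (descending): 6.3, 5.5, 5.4, 5.4, 5.4, 5, 5, 4, 4, 4
The 3 values of 5.4 occupy positions 3–5 → average rank 4.
The 2 values of 5 occupy positions 6–7 → average rank (6+7)/2 = 6.5.
The 3 values of 4 occupy positions 8–10 → average rank 9.
Rank 2 → value 5.5.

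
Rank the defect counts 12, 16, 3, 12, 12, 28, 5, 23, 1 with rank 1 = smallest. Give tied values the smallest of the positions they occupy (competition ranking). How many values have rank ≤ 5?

6

Sorted (ascending): 1, 3, 5, 12, 12, 12, 16, 23, 28
The 3 values of 12 occupy positions 4–6 → each gets rank 4.
Ranks ≤ 5: {1, 2, 3, 4, 4, 4} → 6 values.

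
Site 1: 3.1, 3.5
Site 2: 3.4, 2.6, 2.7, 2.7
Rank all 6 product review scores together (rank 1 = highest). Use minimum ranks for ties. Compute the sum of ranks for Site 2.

16

Sorted (descending): 3.5, 3.4, 3.1, 2.7, 2.7, 2.6
The 2 values of 2.7 occupy positions 4–5 → each gets rank 4.
Site 2 values → pooled ranks: 3.4→2, 2.6→6, 2.7→4, 2.7→4
Rank sum = 2 + 6 + 4 + 4 = 16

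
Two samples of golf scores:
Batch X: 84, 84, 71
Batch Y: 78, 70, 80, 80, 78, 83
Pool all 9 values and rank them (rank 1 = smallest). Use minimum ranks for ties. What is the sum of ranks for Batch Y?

24

Sorted (ascending): 70, 71, 78, 78, 80, 80, 83, 84, 84
The 2 values of 78 occupy positions 3–4 → each gets rank 3.
The 2 values of 80 occupy positions 5–6 → each gets rank 5.
The 2 values of 84 occupy positions 8–9 → each gets rank 8.
Batch Y values → pooled ranks: 78→3, 70→1, 80→5, 80→5, 78→3, 83→7
Rank sum = 3 + 1 + 5 + 5 + 3 + 7 = 24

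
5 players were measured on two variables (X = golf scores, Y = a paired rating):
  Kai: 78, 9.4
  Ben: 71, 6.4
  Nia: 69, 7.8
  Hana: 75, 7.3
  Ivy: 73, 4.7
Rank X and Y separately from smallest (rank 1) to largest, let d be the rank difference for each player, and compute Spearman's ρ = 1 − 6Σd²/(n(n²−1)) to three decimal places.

0.300

Ranks of variable 1: 5, 2, 1, 4, 3
Ranks of variable 2: 5, 2, 4, 3, 1
d = r₁ − r₂: 0, 0, -3, 1, 2
d²: 0, 0, 9, 1, 4; Σd² = 14
ρ = 1 − 6·14/(5·24) = 1 − 84/120 = 0.300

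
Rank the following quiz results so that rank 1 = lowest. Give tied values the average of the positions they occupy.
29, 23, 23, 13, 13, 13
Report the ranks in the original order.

Sorted (ascending): 13, 13, 13, 23, 23, 29
The 3 values of 13 occupy positions 1–3 → average rank 2.
The 2 values of 23 occupy positions 4–5 → average rank (4+5)/2 = 4.5.

6, 4.5, 4.5, 2, 2, 2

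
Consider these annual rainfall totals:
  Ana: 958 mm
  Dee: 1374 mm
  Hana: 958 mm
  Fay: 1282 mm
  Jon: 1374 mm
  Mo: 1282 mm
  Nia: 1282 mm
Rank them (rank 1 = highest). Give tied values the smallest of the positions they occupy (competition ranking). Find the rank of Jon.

Sorted (descending): 1374, 1374, 1282, 1282, 1282, 958, 958
The 2 values of 1374 occupy positions 1–2 → each gets rank 1.
The 3 values of 1282 occupy positions 3–5 → each gets rank 3.
The 2 values of 958 occupy positions 6–7 → each gets rank 6.
Jon has value 1374 mm → rank 1.

1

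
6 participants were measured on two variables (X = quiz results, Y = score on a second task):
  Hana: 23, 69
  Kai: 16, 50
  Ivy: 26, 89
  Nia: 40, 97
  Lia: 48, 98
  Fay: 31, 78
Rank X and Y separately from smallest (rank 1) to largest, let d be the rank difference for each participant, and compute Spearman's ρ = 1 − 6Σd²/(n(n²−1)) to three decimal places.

Ranks of variable 1: 2, 1, 3, 5, 6, 4
Ranks of variable 2: 2, 1, 4, 5, 6, 3
d = r₁ − r₂: 0, 0, -1, 0, 0, 1
d²: 0, 0, 1, 0, 0, 1; Σd² = 2
ρ = 1 − 6·2/(6·35) = 1 − 12/210 = 0.943

0.943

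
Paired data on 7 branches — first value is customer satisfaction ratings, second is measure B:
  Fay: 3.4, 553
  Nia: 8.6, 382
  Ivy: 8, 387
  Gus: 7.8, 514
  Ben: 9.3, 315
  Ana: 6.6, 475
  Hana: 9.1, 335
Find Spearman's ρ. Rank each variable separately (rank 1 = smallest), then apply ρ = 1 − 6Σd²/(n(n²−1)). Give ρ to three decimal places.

Ranks of variable 1: 1, 5, 4, 3, 7, 2, 6
Ranks of variable 2: 7, 3, 4, 6, 1, 5, 2
d = r₁ − r₂: -6, 2, 0, -3, 6, -3, 4
d²: 36, 4, 0, 9, 36, 9, 16; Σd² = 110
ρ = 1 − 6·110/(7·48) = 1 − 660/336 = -0.964

-0.964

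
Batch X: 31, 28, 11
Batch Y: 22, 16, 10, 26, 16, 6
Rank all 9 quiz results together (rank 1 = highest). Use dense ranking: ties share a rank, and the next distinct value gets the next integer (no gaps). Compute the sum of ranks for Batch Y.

32

Sorted (descending): 31, 28, 26, 22, 16, 16, 11, 10, 6
The 2 values of 16 share dense rank 5.
Remaining distinct values take the next consecutive integers.
Batch Y values → pooled ranks: 22→4, 16→5, 10→7, 26→3, 16→5, 6→8
Rank sum = 4 + 5 + 7 + 3 + 5 + 8 = 32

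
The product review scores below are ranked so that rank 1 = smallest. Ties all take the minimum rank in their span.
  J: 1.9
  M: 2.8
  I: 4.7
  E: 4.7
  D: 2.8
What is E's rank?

4

Sorted (ascending): 1.9, 2.8, 2.8, 4.7, 4.7
The 2 values of 2.8 occupy positions 2–3 → each gets rank 2.
The 2 values of 4.7 occupy positions 4–5 → each gets rank 4.
E has value 4.7 → rank 4.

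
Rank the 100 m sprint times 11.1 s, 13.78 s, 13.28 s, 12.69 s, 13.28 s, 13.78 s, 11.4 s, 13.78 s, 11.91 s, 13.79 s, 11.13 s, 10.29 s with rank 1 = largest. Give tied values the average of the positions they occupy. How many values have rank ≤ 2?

Sorted (descending): 13.79, 13.78, 13.78, 13.78, 13.28, 13.28, 12.69, 11.91, 11.4, 11.13, 11.1, 10.29
The 3 values of 13.78 occupy positions 2–4 → average rank 3.
The 2 values of 13.28 occupy positions 5–6 → average rank (5+6)/2 = 5.5.
Ranks ≤ 2: {1} → 1 value.

1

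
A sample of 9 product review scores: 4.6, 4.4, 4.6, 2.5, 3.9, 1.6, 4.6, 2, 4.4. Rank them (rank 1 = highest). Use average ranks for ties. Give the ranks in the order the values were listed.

2, 4.5, 2, 7, 6, 9, 2, 8, 4.5

Sorted (descending): 4.6, 4.6, 4.6, 4.4, 4.4, 3.9, 2.5, 2, 1.6
The 3 values of 4.6 occupy positions 1–3 → average rank 2.
The 2 values of 4.4 occupy positions 4–5 → average rank (4+5)/2 = 4.5.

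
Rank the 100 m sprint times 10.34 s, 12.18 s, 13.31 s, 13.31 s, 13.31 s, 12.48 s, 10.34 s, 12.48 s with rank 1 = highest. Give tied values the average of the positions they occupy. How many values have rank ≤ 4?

Sorted (descending): 13.31, 13.31, 13.31, 12.48, 12.48, 12.18, 10.34, 10.34
The 3 values of 13.31 occupy positions 1–3 → average rank 2.
The 2 values of 12.48 occupy positions 4–5 → average rank (4+5)/2 = 4.5.
The 2 values of 10.34 occupy positions 7–8 → average rank (7+8)/2 = 7.5.
Ranks ≤ 4: {2, 2, 2} → 3 values.

3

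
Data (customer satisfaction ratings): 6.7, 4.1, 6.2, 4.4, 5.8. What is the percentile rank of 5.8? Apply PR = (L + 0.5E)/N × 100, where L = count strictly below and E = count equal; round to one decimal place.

N = 5.
Strictly below 5.8: 2. Equal to 5.8: 1.
PR = (2 + 0.5·1)/5 × 100 = 50.0

50.0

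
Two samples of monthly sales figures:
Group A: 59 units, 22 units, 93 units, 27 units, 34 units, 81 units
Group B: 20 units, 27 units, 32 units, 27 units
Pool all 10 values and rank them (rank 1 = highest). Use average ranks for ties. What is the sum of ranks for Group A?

26

Sorted (descending): 93, 81, 59, 34, 32, 27, 27, 27, 22, 20
The 3 values of 27 occupy positions 6–8 → average rank 7.
Group A values → pooled ranks: 59→3, 22→9, 93→1, 27→7, 34→4, 81→2
Rank sum = 3 + 9 + 1 + 7 + 4 + 2 = 26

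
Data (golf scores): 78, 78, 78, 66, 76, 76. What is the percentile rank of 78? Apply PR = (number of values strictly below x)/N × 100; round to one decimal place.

N = 6.
Strictly below 78: 3. Equal to 78: 3.
PR = 3/6 × 100 = 50.0

50.0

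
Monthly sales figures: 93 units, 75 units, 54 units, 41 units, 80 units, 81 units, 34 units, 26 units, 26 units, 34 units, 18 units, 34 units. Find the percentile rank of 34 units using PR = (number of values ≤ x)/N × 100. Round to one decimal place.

N = 12.
Strictly below 34: 3. Equal to 34: 3.
PR = 6/12 × 100 = 50.0

50.0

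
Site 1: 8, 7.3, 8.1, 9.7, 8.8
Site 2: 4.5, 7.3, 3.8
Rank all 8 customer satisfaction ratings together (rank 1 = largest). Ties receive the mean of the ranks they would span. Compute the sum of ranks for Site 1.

15.5

Sorted (descending): 9.7, 8.8, 8.1, 8, 7.3, 7.3, 4.5, 3.8
The 2 values of 7.3 occupy positions 5–6 → average rank (5+6)/2 = 5.5.
Site 1 values → pooled ranks: 8→4, 7.3→5.5, 8.1→3, 9.7→1, 8.8→2
Rank sum = 4 + 5.5 + 3 + 1 + 2 = 15.5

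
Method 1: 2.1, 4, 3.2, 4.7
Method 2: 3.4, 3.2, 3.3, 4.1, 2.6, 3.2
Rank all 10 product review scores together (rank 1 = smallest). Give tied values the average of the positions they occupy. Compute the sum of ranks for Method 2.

32

Sorted (ascending): 2.1, 2.6, 3.2, 3.2, 3.2, 3.3, 3.4, 4, 4.1, 4.7
The 3 values of 3.2 occupy positions 3–5 → average rank 4.
Method 2 values → pooled ranks: 3.4→7, 3.2→4, 3.3→6, 4.1→9, 2.6→2, 3.2→4
Rank sum = 7 + 4 + 6 + 9 + 2 + 4 = 32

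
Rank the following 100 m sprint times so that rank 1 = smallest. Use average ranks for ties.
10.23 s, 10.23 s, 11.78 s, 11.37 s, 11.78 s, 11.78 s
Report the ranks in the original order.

Sorted (ascending): 10.23, 10.23, 11.37, 11.78, 11.78, 11.78
The 2 values of 10.23 occupy positions 1–2 → average rank (1+2)/2 = 1.5.
The 3 values of 11.78 occupy positions 4–6 → average rank 5.

1.5, 1.5, 5, 3, 5, 5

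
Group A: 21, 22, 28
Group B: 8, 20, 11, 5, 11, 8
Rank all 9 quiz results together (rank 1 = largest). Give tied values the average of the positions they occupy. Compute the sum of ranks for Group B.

39

Sorted (descending): 28, 22, 21, 20, 11, 11, 8, 8, 5
The 2 values of 11 occupy positions 5–6 → average rank (5+6)/2 = 5.5.
The 2 values of 8 occupy positions 7–8 → average rank (7+8)/2 = 7.5.
Group B values → pooled ranks: 8→7.5, 20→4, 11→5.5, 5→9, 11→5.5, 8→7.5
Rank sum = 7.5 + 4 + 5.5 + 9 + 5.5 + 7.5 = 39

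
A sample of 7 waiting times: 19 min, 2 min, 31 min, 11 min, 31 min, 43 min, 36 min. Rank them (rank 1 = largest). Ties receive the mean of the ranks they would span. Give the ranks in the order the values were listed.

5, 7, 3.5, 6, 3.5, 1, 2

Sorted (descending): 43, 36, 31, 31, 19, 11, 2
The 2 values of 31 occupy positions 3–4 → average rank (3+4)/2 = 3.5.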